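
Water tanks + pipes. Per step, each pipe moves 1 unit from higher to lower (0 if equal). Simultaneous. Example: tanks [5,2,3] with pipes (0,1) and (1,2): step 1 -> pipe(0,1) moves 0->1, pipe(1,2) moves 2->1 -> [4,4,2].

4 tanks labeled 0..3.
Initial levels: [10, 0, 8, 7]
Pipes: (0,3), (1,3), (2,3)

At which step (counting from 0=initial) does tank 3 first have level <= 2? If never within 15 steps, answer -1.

Step 1: flows [0->3,3->1,2->3] -> levels [9 1 7 8]
Step 2: flows [0->3,3->1,3->2] -> levels [8 2 8 7]
Step 3: flows [0->3,3->1,2->3] -> levels [7 3 7 8]
Step 4: flows [3->0,3->1,3->2] -> levels [8 4 8 5]
Step 5: flows [0->3,3->1,2->3] -> levels [7 5 7 6]
Step 6: flows [0->3,3->1,2->3] -> levels [6 6 6 7]
Step 7: flows [3->0,3->1,3->2] -> levels [7 7 7 4]
Step 8: flows [0->3,1->3,2->3] -> levels [6 6 6 7]
  -> period-2 cycle (repeats step 6); tank 3 never drops to <=2
Tank 3 never reaches <=2 within 15 steps

Answer: -1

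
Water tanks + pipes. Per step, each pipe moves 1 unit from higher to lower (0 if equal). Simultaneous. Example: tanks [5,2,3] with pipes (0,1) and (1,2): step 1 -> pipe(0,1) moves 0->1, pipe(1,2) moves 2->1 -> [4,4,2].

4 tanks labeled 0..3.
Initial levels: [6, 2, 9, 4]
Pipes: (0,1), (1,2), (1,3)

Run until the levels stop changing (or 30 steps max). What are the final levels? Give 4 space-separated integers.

Step 1: flows [0->1,2->1,3->1] -> levels [5 5 8 3]
Step 2: flows [0=1,2->1,1->3] -> levels [5 5 7 4]
Step 3: flows [0=1,2->1,1->3] -> levels [5 5 6 5]
Step 4: flows [0=1,2->1,1=3] -> levels [5 6 5 5]
Step 5: flows [1->0,1->2,1->3] -> levels [6 3 6 6]
Step 6: flows [0->1,2->1,3->1] -> levels [5 6 5 5]
  -> period-2 cycle: step 6 state = step 4 state; never stabilizes
  -> state at step 30: (30-4) mod 2 = 0, same as step 4 -> [5 6 5 5]

Answer: 5 6 5 5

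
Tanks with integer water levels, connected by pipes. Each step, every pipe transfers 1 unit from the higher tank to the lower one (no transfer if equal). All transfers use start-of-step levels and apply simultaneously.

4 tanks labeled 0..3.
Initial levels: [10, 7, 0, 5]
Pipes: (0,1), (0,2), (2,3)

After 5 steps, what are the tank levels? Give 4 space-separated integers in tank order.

Step 1: flows [0->1,0->2,3->2] -> levels [8 8 2 4]
Step 2: flows [0=1,0->2,3->2] -> levels [7 8 4 3]
Step 3: flows [1->0,0->2,2->3] -> levels [7 7 4 4]
Step 4: flows [0=1,0->2,2=3] -> levels [6 7 5 4]
Step 5: flows [1->0,0->2,2->3] -> levels [6 6 5 5]

Answer: 6 6 5 5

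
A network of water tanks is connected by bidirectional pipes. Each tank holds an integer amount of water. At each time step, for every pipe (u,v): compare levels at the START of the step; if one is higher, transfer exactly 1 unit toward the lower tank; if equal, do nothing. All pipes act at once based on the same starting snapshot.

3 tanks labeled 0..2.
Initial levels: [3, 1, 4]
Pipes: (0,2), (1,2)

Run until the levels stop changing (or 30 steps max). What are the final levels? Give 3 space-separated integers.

Answer: 2 2 4

Derivation:
Step 1: flows [2->0,2->1] -> levels [4 2 2]
Step 2: flows [0->2,1=2] -> levels [3 2 3]
Step 3: flows [0=2,2->1] -> levels [3 3 2]
Step 4: flows [0->2,1->2] -> levels [2 2 4]
Step 5: flows [2->0,2->1] -> levels [3 3 2]
  -> period-2 cycle: step 5 state = step 3 state; never stabilizes
  -> state at step 30: (30-3) mod 2 = 1, same as step 4 -> [2 2 4]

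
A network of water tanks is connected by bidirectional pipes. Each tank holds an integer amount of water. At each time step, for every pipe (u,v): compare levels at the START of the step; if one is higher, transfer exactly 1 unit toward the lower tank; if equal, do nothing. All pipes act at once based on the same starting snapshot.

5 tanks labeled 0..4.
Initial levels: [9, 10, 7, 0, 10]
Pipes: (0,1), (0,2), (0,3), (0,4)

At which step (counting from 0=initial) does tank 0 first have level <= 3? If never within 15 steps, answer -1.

Answer: -1

Derivation:
Step 1: flows [1->0,0->2,0->3,4->0] -> levels [9 9 8 1 9]
Step 2: flows [0=1,0->2,0->3,0=4] -> levels [7 9 9 2 9]
Step 3: flows [1->0,2->0,0->3,4->0] -> levels [9 8 8 3 8]
Step 4: flows [0->1,0->2,0->3,0->4] -> levels [5 9 9 4 9]
Step 5: flows [1->0,2->0,0->3,4->0] -> levels [7 8 8 5 8]
Step 6: flows [1->0,2->0,0->3,4->0] -> levels [9 7 7 6 7]
Step 7: flows [0->1,0->2,0->3,0->4] -> levels [5 8 8 7 8]
Step 8: flows [1->0,2->0,3->0,4->0] -> levels [9 7 7 6 7]
  -> period-2 cycle (repeats step 6); tank 0 never drops to <=3
Tank 0 never reaches <=3 within 15 steps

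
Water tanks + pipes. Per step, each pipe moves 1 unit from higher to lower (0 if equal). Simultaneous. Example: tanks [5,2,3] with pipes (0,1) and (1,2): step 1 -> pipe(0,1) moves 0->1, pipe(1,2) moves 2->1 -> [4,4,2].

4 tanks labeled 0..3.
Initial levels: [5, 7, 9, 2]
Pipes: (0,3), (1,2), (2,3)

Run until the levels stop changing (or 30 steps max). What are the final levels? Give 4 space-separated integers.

Step 1: flows [0->3,2->1,2->3] -> levels [4 8 7 4]
Step 2: flows [0=3,1->2,2->3] -> levels [4 7 7 5]
Step 3: flows [3->0,1=2,2->3] -> levels [5 7 6 5]
Step 4: flows [0=3,1->2,2->3] -> levels [5 6 6 6]
Step 5: flows [3->0,1=2,2=3] -> levels [6 6 6 5]
Step 6: flows [0->3,1=2,2->3] -> levels [5 6 5 7]
Step 7: flows [3->0,1->2,3->2] -> levels [6 5 7 5]
Step 8: flows [0->3,2->1,2->3] -> levels [5 6 5 7]
  -> period-2 cycle: step 8 state = step 6 state; never stabilizes
  -> state at step 30: (30-6) mod 2 = 0, same as step 6 -> [5 6 5 7]

Answer: 5 6 5 7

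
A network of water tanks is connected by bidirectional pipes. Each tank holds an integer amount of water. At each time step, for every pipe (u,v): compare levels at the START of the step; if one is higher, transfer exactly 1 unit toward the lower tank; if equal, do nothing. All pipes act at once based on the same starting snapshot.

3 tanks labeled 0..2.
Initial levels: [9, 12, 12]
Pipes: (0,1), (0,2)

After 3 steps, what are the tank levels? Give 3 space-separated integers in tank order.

Answer: 11 11 11

Derivation:
Step 1: flows [1->0,2->0] -> levels [11 11 11]
Step 2: flows [0=1,0=2] -> levels [11 11 11]
  -> stable; steps 3..3 unchanged -> [11 11 11]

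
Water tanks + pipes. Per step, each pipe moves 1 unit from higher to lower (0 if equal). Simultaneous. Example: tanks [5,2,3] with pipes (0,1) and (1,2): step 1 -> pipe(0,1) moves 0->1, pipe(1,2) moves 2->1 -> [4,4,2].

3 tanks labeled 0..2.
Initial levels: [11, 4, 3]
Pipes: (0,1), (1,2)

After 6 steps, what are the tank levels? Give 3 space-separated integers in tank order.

Answer: 6 6 6

Derivation:
Step 1: flows [0->1,1->2] -> levels [10 4 4]
Step 2: flows [0->1,1=2] -> levels [9 5 4]
Step 3: flows [0->1,1->2] -> levels [8 5 5]
Step 4: flows [0->1,1=2] -> levels [7 6 5]
Step 5: flows [0->1,1->2] -> levels [6 6 6]
Step 6: flows [0=1,1=2] -> levels [6 6 6]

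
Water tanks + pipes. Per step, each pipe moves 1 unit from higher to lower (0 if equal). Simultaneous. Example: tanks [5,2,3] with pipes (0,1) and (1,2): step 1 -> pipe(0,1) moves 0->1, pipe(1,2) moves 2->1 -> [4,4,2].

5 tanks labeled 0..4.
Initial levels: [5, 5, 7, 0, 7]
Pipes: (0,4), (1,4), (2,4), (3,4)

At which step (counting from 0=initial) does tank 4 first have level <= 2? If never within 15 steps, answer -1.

Step 1: flows [4->0,4->1,2=4,4->3] -> levels [6 6 7 1 4]
Step 2: flows [0->4,1->4,2->4,4->3] -> levels [5 5 6 2 6]
Step 3: flows [4->0,4->1,2=4,4->3] -> levels [6 6 6 3 3]
Step 4: flows [0->4,1->4,2->4,3=4] -> levels [5 5 5 3 6]
Step 5: flows [4->0,4->1,4->2,4->3] -> levels [6 6 6 4 2]
Tank 4 first reaches <=2 at step 5

Answer: 5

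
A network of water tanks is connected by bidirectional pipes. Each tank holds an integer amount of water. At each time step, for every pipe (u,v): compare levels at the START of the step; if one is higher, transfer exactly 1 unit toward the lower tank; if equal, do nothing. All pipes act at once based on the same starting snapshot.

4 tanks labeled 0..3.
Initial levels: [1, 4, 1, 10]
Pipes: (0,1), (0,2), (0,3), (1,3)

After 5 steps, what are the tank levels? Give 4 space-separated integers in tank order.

Step 1: flows [1->0,0=2,3->0,3->1] -> levels [3 4 1 8]
Step 2: flows [1->0,0->2,3->0,3->1] -> levels [4 4 2 6]
Step 3: flows [0=1,0->2,3->0,3->1] -> levels [4 5 3 4]
Step 4: flows [1->0,0->2,0=3,1->3] -> levels [4 3 4 5]
Step 5: flows [0->1,0=2,3->0,3->1] -> levels [4 5 4 3]

Answer: 4 5 4 3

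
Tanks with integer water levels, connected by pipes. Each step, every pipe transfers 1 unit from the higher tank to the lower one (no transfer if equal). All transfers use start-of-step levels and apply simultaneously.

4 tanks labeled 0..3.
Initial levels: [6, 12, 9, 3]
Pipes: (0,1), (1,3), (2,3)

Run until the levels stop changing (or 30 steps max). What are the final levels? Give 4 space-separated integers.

Step 1: flows [1->0,1->3,2->3] -> levels [7 10 8 5]
Step 2: flows [1->0,1->3,2->3] -> levels [8 8 7 7]
Step 3: flows [0=1,1->3,2=3] -> levels [8 7 7 8]
Step 4: flows [0->1,3->1,3->2] -> levels [7 9 8 6]
Step 5: flows [1->0,1->3,2->3] -> levels [8 7 7 8]
  -> period-2 cycle: step 5 state = step 3 state; never stabilizes
  -> state at step 30: (30-3) mod 2 = 1, same as step 4 -> [7 9 8 6]

Answer: 7 9 8 6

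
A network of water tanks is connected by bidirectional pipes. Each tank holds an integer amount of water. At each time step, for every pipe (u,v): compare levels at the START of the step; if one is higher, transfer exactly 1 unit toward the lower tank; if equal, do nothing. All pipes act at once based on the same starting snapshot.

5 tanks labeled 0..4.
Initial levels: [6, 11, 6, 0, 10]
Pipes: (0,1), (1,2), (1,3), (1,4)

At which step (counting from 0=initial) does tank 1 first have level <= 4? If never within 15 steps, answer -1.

Step 1: flows [1->0,1->2,1->3,1->4] -> levels [7 7 7 1 11]
Step 2: flows [0=1,1=2,1->3,4->1] -> levels [7 7 7 2 10]
Step 3: flows [0=1,1=2,1->3,4->1] -> levels [7 7 7 3 9]
Step 4: flows [0=1,1=2,1->3,4->1] -> levels [7 7 7 4 8]
Step 5: flows [0=1,1=2,1->3,4->1] -> levels [7 7 7 5 7]
Step 6: flows [0=1,1=2,1->3,1=4] -> levels [7 6 7 6 7]
Step 7: flows [0->1,2->1,1=3,4->1] -> levels [6 9 6 6 6]
Step 8: flows [1->0,1->2,1->3,1->4] -> levels [7 5 7 7 7]
Step 9: flows [0->1,2->1,3->1,4->1] -> levels [6 9 6 6 6]
  -> period-2 cycle (repeats step 7); tank 1 never drops to <=4
Tank 1 never reaches <=4 within 15 steps

Answer: -1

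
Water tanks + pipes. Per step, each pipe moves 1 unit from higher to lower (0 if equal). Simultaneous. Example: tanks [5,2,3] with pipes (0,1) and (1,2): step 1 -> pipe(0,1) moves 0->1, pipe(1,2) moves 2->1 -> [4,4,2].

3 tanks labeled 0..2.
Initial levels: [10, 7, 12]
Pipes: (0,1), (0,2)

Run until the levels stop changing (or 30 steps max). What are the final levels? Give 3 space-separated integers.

Answer: 11 9 9

Derivation:
Step 1: flows [0->1,2->0] -> levels [10 8 11]
Step 2: flows [0->1,2->0] -> levels [10 9 10]
Step 3: flows [0->1,0=2] -> levels [9 10 10]
Step 4: flows [1->0,2->0] -> levels [11 9 9]
Step 5: flows [0->1,0->2] -> levels [9 10 10]
  -> period-2 cycle: step 5 state = step 3 state; never stabilizes
  -> state at step 30: (30-3) mod 2 = 1, same as step 4 -> [11 9 9]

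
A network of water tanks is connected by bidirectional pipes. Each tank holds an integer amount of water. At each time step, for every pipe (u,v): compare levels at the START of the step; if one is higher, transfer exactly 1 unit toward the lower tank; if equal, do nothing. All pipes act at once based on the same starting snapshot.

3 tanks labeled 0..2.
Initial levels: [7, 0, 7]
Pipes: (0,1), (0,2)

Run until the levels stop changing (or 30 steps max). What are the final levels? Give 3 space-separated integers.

Step 1: flows [0->1,0=2] -> levels [6 1 7]
Step 2: flows [0->1,2->0] -> levels [6 2 6]
Step 3: flows [0->1,0=2] -> levels [5 3 6]
Step 4: flows [0->1,2->0] -> levels [5 4 5]
Step 5: flows [0->1,0=2] -> levels [4 5 5]
Step 6: flows [1->0,2->0] -> levels [6 4 4]
Step 7: flows [0->1,0->2] -> levels [4 5 5]
  -> period-2 cycle: step 7 state = step 5 state; never stabilizes
  -> state at step 30: (30-5) mod 2 = 1, same as step 6 -> [6 4 4]

Answer: 6 4 4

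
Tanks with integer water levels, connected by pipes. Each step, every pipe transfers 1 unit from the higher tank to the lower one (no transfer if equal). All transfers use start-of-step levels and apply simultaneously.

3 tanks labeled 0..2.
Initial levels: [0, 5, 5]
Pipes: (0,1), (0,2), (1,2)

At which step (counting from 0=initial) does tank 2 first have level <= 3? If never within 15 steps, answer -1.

Answer: 2

Derivation:
Step 1: flows [1->0,2->0,1=2] -> levels [2 4 4]
Step 2: flows [1->0,2->0,1=2] -> levels [4 3 3]
Tank 2 first reaches <=3 at step 2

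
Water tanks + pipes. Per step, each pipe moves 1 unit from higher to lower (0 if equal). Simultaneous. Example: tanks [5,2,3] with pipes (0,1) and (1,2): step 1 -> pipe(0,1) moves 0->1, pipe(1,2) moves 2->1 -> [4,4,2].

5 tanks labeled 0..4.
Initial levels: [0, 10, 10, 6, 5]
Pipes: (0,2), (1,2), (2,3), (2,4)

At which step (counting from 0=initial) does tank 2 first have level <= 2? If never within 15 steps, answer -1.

Step 1: flows [2->0,1=2,2->3,2->4] -> levels [1 10 7 7 6]
Step 2: flows [2->0,1->2,2=3,2->4] -> levels [2 9 6 7 7]
Step 3: flows [2->0,1->2,3->2,4->2] -> levels [3 8 8 6 6]
Step 4: flows [2->0,1=2,2->3,2->4] -> levels [4 8 5 7 7]
Step 5: flows [2->0,1->2,3->2,4->2] -> levels [5 7 7 6 6]
Step 6: flows [2->0,1=2,2->3,2->4] -> levels [6 7 4 7 7]
Step 7: flows [0->2,1->2,3->2,4->2] -> levels [5 6 8 6 6]
Step 8: flows [2->0,2->1,2->3,2->4] -> levels [6 7 4 7 7]
  -> period-2 cycle (repeats step 6); tank 2 never drops to <=2
Tank 2 never reaches <=2 within 15 steps

Answer: -1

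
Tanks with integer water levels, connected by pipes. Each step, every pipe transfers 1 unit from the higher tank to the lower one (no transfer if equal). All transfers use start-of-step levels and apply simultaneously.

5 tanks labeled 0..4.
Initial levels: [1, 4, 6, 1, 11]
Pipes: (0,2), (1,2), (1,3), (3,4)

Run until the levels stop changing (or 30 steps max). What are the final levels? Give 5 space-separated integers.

Step 1: flows [2->0,2->1,1->3,4->3] -> levels [2 4 4 3 10]
Step 2: flows [2->0,1=2,1->3,4->3] -> levels [3 3 3 5 9]
Step 3: flows [0=2,1=2,3->1,4->3] -> levels [3 4 3 5 8]
Step 4: flows [0=2,1->2,3->1,4->3] -> levels [3 4 4 5 7]
Step 5: flows [2->0,1=2,3->1,4->3] -> levels [4 5 3 5 6]
Step 6: flows [0->2,1->2,1=3,4->3] -> levels [3 4 5 6 5]
Step 7: flows [2->0,2->1,3->1,3->4] -> levels [4 6 3 4 6]
Step 8: flows [0->2,1->2,1->3,4->3] -> levels [3 4 5 6 5]
  -> period-2 cycle: step 8 state = step 6 state; never stabilizes
  -> state at step 30: (30-6) mod 2 = 0, same as step 6 -> [3 4 5 6 5]

Answer: 3 4 5 6 5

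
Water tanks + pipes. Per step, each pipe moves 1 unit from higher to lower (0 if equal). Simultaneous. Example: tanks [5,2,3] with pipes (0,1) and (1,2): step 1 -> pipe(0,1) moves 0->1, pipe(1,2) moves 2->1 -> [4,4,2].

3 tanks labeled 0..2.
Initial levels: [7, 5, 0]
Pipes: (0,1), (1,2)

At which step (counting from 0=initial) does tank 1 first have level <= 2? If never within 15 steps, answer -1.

Step 1: flows [0->1,1->2] -> levels [6 5 1]
Step 2: flows [0->1,1->2] -> levels [5 5 2]
Step 3: flows [0=1,1->2] -> levels [5 4 3]
Step 4: flows [0->1,1->2] -> levels [4 4 4]
Step 5: flows [0=1,1=2] -> levels [4 4 4]
  -> stable; tank 1 stays at 4 > 2
Tank 1 never reaches <=2 within 15 steps

Answer: -1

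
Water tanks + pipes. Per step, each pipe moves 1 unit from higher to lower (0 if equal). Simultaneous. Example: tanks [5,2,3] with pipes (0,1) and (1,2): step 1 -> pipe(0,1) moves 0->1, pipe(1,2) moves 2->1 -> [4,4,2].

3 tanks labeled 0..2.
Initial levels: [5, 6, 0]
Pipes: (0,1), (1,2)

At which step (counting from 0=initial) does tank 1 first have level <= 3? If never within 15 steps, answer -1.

Answer: 4

Derivation:
Step 1: flows [1->0,1->2] -> levels [6 4 1]
Step 2: flows [0->1,1->2] -> levels [5 4 2]
Step 3: flows [0->1,1->2] -> levels [4 4 3]
Step 4: flows [0=1,1->2] -> levels [4 3 4]
Tank 1 first reaches <=3 at step 4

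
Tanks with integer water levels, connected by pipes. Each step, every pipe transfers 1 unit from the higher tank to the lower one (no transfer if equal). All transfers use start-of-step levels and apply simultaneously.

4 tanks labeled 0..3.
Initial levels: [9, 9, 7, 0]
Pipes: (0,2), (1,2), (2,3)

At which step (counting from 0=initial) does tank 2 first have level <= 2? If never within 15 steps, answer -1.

Step 1: flows [0->2,1->2,2->3] -> levels [8 8 8 1]
Step 2: flows [0=2,1=2,2->3] -> levels [8 8 7 2]
Step 3: flows [0->2,1->2,2->3] -> levels [7 7 8 3]
Step 4: flows [2->0,2->1,2->3] -> levels [8 8 5 4]
Step 5: flows [0->2,1->2,2->3] -> levels [7 7 6 5]
Step 6: flows [0->2,1->2,2->3] -> levels [6 6 7 6]
Step 7: flows [2->0,2->1,2->3] -> levels [7 7 4 7]
Step 8: flows [0->2,1->2,3->2] -> levels [6 6 7 6]
  -> period-2 cycle (repeats step 6); tank 2 never drops to <=2
Tank 2 never reaches <=2 within 15 steps

Answer: -1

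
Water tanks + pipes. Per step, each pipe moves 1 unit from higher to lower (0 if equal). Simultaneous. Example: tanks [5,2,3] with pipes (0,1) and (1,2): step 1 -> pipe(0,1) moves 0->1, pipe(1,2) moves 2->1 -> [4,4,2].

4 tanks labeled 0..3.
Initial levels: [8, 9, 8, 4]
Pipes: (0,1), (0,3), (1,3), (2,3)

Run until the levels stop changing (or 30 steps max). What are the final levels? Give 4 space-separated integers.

Answer: 6 7 7 9

Derivation:
Step 1: flows [1->0,0->3,1->3,2->3] -> levels [8 7 7 7]
Step 2: flows [0->1,0->3,1=3,2=3] -> levels [6 8 7 8]
Step 3: flows [1->0,3->0,1=3,3->2] -> levels [8 7 8 6]
Step 4: flows [0->1,0->3,1->3,2->3] -> levels [6 7 7 9]
Step 5: flows [1->0,3->0,3->1,3->2] -> levels [8 7 8 6]
  -> period-2 cycle: step 5 state = step 3 state; never stabilizes
  -> state at step 30: (30-3) mod 2 = 1, same as step 4 -> [6 7 7 9]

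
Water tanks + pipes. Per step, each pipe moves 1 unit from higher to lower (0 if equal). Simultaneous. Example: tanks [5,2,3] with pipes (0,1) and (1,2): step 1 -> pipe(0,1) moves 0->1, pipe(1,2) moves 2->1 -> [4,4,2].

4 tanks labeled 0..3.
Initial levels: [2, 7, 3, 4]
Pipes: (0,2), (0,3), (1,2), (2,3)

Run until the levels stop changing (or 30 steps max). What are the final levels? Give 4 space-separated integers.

Answer: 3 4 4 5

Derivation:
Step 1: flows [2->0,3->0,1->2,3->2] -> levels [4 6 4 2]
Step 2: flows [0=2,0->3,1->2,2->3] -> levels [3 5 4 4]
Step 3: flows [2->0,3->0,1->2,2=3] -> levels [5 4 4 3]
Step 4: flows [0->2,0->3,1=2,2->3] -> levels [3 4 4 5]
Step 5: flows [2->0,3->0,1=2,3->2] -> levels [5 4 4 3]
  -> period-2 cycle: step 5 state = step 3 state; never stabilizes
  -> state at step 30: (30-3) mod 2 = 1, same as step 4 -> [3 4 4 5]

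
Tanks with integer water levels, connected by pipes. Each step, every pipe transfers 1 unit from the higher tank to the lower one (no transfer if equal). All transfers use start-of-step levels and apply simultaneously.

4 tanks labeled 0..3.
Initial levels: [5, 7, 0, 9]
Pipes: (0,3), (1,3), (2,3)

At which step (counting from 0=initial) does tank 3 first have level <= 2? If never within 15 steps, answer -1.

Step 1: flows [3->0,3->1,3->2] -> levels [6 8 1 6]
Step 2: flows [0=3,1->3,3->2] -> levels [6 7 2 6]
Step 3: flows [0=3,1->3,3->2] -> levels [6 6 3 6]
Step 4: flows [0=3,1=3,3->2] -> levels [6 6 4 5]
Step 5: flows [0->3,1->3,3->2] -> levels [5 5 5 6]
Step 6: flows [3->0,3->1,3->2] -> levels [6 6 6 3]
Step 7: flows [0->3,1->3,2->3] -> levels [5 5 5 6]
  -> period-2 cycle (repeats step 5); tank 3 never drops to <=2
Tank 3 never reaches <=2 within 15 steps

Answer: -1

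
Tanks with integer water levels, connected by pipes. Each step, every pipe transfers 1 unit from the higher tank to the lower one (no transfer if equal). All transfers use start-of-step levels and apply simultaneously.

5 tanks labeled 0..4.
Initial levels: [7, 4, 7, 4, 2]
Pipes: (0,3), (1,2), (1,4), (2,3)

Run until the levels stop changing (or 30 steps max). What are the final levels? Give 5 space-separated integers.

Step 1: flows [0->3,2->1,1->4,2->3] -> levels [6 4 5 6 3]
Step 2: flows [0=3,2->1,1->4,3->2] -> levels [6 4 5 5 4]
Step 3: flows [0->3,2->1,1=4,2=3] -> levels [5 5 4 6 4]
Step 4: flows [3->0,1->2,1->4,3->2] -> levels [6 3 6 4 5]
Step 5: flows [0->3,2->1,4->1,2->3] -> levels [5 5 4 6 4]
  -> period-2 cycle: step 5 state = step 3 state; never stabilizes
  -> state at step 30: (30-3) mod 2 = 1, same as step 4 -> [6 3 6 4 5]

Answer: 6 3 6 4 5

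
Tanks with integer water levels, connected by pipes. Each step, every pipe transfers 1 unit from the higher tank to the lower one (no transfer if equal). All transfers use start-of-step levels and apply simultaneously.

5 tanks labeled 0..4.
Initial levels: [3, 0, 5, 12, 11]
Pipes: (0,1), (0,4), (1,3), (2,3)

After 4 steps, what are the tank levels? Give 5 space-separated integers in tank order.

Answer: 5 6 7 6 7

Derivation:
Step 1: flows [0->1,4->0,3->1,3->2] -> levels [3 2 6 10 10]
Step 2: flows [0->1,4->0,3->1,3->2] -> levels [3 4 7 8 9]
Step 3: flows [1->0,4->0,3->1,3->2] -> levels [5 4 8 6 8]
Step 4: flows [0->1,4->0,3->1,2->3] -> levels [5 6 7 6 7]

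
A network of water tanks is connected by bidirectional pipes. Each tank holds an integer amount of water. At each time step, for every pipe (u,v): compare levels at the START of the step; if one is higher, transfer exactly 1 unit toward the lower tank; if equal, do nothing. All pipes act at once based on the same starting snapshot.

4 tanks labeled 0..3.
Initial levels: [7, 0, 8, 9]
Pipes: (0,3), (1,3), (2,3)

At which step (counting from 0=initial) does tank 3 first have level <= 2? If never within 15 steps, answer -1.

Step 1: flows [3->0,3->1,3->2] -> levels [8 1 9 6]
Step 2: flows [0->3,3->1,2->3] -> levels [7 2 8 7]
Step 3: flows [0=3,3->1,2->3] -> levels [7 3 7 7]
Step 4: flows [0=3,3->1,2=3] -> levels [7 4 7 6]
Step 5: flows [0->3,3->1,2->3] -> levels [6 5 6 7]
Step 6: flows [3->0,3->1,3->2] -> levels [7 6 7 4]
Step 7: flows [0->3,1->3,2->3] -> levels [6 5 6 7]
  -> period-2 cycle (repeats step 5); tank 3 never drops to <=2
Tank 3 never reaches <=2 within 15 steps

Answer: -1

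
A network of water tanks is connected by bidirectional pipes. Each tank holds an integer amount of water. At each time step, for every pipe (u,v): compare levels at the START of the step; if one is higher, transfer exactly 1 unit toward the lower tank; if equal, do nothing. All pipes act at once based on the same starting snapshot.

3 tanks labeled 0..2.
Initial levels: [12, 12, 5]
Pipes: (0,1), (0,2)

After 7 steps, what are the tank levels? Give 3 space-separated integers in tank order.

Step 1: flows [0=1,0->2] -> levels [11 12 6]
Step 2: flows [1->0,0->2] -> levels [11 11 7]
Step 3: flows [0=1,0->2] -> levels [10 11 8]
Step 4: flows [1->0,0->2] -> levels [10 10 9]
Step 5: flows [0=1,0->2] -> levels [9 10 10]
Step 6: flows [1->0,2->0] -> levels [11 9 9]
Step 7: flows [0->1,0->2] -> levels [9 10 10]

Answer: 9 10 10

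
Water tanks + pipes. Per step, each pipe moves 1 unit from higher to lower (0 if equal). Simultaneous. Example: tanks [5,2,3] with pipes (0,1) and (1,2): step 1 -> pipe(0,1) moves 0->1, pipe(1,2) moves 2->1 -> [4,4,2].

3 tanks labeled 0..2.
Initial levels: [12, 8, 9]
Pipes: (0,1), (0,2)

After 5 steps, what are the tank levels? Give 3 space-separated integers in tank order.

Answer: 11 9 9

Derivation:
Step 1: flows [0->1,0->2] -> levels [10 9 10]
Step 2: flows [0->1,0=2] -> levels [9 10 10]
Step 3: flows [1->0,2->0] -> levels [11 9 9]
Step 4: flows [0->1,0->2] -> levels [9 10 10]
  -> period-2 cycle: step 4 state = step 2 state
  -> state at step 5: (5-2) mod 2 = 1, same as step 3 -> [11 9 9]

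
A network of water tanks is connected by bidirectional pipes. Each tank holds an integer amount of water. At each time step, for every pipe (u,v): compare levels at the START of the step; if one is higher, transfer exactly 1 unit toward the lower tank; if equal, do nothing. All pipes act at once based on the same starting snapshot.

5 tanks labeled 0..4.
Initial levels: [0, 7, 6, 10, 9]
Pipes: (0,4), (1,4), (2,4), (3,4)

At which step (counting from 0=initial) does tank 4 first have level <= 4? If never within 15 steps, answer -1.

Step 1: flows [4->0,4->1,4->2,3->4] -> levels [1 8 7 9 7]
Step 2: flows [4->0,1->4,2=4,3->4] -> levels [2 7 7 8 8]
Step 3: flows [4->0,4->1,4->2,3=4] -> levels [3 8 8 8 5]
Step 4: flows [4->0,1->4,2->4,3->4] -> levels [4 7 7 7 7]
Step 5: flows [4->0,1=4,2=4,3=4] -> levels [5 7 7 7 6]
Step 6: flows [4->0,1->4,2->4,3->4] -> levels [6 6 6 6 8]
Step 7: flows [4->0,4->1,4->2,4->3] -> levels [7 7 7 7 4]
Tank 4 first reaches <=4 at step 7

Answer: 7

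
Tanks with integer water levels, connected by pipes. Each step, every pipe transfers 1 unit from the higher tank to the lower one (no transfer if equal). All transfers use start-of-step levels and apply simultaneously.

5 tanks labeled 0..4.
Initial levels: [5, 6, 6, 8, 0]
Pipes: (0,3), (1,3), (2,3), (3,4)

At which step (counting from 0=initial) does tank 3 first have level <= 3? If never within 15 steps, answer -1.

Answer: 5

Derivation:
Step 1: flows [3->0,3->1,3->2,3->4] -> levels [6 7 7 4 1]
Step 2: flows [0->3,1->3,2->3,3->4] -> levels [5 6 6 6 2]
Step 3: flows [3->0,1=3,2=3,3->4] -> levels [6 6 6 4 3]
Step 4: flows [0->3,1->3,2->3,3->4] -> levels [5 5 5 6 4]
Step 5: flows [3->0,3->1,3->2,3->4] -> levels [6 6 6 2 5]
Tank 3 first reaches <=3 at step 5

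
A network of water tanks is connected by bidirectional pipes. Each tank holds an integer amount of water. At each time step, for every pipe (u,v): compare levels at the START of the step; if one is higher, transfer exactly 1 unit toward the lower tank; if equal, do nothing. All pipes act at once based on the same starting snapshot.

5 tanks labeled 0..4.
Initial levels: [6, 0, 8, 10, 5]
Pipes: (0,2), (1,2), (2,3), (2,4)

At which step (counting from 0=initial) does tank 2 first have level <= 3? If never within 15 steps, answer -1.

Answer: 5

Derivation:
Step 1: flows [2->0,2->1,3->2,2->4] -> levels [7 1 6 9 6]
Step 2: flows [0->2,2->1,3->2,2=4] -> levels [6 2 7 8 6]
Step 3: flows [2->0,2->1,3->2,2->4] -> levels [7 3 5 7 7]
Step 4: flows [0->2,2->1,3->2,4->2] -> levels [6 4 7 6 6]
Step 5: flows [2->0,2->1,2->3,2->4] -> levels [7 5 3 7 7]
Tank 2 first reaches <=3 at step 5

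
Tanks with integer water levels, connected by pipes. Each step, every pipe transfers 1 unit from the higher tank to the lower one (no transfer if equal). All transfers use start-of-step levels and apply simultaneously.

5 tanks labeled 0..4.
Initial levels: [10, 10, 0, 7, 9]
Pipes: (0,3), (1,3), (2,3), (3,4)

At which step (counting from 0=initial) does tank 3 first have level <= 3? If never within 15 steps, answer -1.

Answer: -1

Derivation:
Step 1: flows [0->3,1->3,3->2,4->3] -> levels [9 9 1 9 8]
Step 2: flows [0=3,1=3,3->2,3->4] -> levels [9 9 2 7 9]
Step 3: flows [0->3,1->3,3->2,4->3] -> levels [8 8 3 9 8]
Step 4: flows [3->0,3->1,3->2,3->4] -> levels [9 9 4 5 9]
Step 5: flows [0->3,1->3,3->2,4->3] -> levels [8 8 5 7 8]
Step 6: flows [0->3,1->3,3->2,4->3] -> levels [7 7 6 9 7]
Step 7: flows [3->0,3->1,3->2,3->4] -> levels [8 8 7 5 8]
Step 8: flows [0->3,1->3,2->3,4->3] -> levels [7 7 6 9 7]
  -> period-2 cycle (repeats step 6); tank 3 never drops to <=3
Tank 3 never reaches <=3 within 15 steps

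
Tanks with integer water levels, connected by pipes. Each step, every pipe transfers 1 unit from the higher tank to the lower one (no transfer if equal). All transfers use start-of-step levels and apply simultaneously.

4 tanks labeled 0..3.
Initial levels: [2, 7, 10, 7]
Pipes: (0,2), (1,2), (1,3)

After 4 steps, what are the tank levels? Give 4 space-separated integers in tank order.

Step 1: flows [2->0,2->1,1=3] -> levels [3 8 8 7]
Step 2: flows [2->0,1=2,1->3] -> levels [4 7 7 8]
Step 3: flows [2->0,1=2,3->1] -> levels [5 8 6 7]
Step 4: flows [2->0,1->2,1->3] -> levels [6 6 6 8]

Answer: 6 6 6 8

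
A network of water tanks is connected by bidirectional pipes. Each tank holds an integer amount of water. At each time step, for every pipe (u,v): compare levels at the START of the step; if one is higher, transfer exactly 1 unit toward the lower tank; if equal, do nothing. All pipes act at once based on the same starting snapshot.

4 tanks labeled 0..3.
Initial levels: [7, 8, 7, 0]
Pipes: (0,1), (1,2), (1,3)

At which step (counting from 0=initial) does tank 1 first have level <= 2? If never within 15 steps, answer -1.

Answer: -1

Derivation:
Step 1: flows [1->0,1->2,1->3] -> levels [8 5 8 1]
Step 2: flows [0->1,2->1,1->3] -> levels [7 6 7 2]
Step 3: flows [0->1,2->1,1->3] -> levels [6 7 6 3]
Step 4: flows [1->0,1->2,1->3] -> levels [7 4 7 4]
Step 5: flows [0->1,2->1,1=3] -> levels [6 6 6 4]
Step 6: flows [0=1,1=2,1->3] -> levels [6 5 6 5]
Step 7: flows [0->1,2->1,1=3] -> levels [5 7 5 5]
Step 8: flows [1->0,1->2,1->3] -> levels [6 4 6 6]
Step 9: flows [0->1,2->1,3->1] -> levels [5 7 5 5]
  -> period-2 cycle (repeats step 7); tank 1 never drops to <=2
Tank 1 never reaches <=2 within 15 steps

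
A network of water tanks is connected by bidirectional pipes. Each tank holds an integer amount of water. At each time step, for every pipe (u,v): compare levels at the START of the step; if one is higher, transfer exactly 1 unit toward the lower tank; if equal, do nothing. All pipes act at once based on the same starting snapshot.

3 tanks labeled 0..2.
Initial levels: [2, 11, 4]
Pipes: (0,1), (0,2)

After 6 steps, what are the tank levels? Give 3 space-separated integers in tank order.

Step 1: flows [1->0,2->0] -> levels [4 10 3]
Step 2: flows [1->0,0->2] -> levels [4 9 4]
Step 3: flows [1->0,0=2] -> levels [5 8 4]
Step 4: flows [1->0,0->2] -> levels [5 7 5]
Step 5: flows [1->0,0=2] -> levels [6 6 5]
Step 6: flows [0=1,0->2] -> levels [5 6 6]

Answer: 5 6 6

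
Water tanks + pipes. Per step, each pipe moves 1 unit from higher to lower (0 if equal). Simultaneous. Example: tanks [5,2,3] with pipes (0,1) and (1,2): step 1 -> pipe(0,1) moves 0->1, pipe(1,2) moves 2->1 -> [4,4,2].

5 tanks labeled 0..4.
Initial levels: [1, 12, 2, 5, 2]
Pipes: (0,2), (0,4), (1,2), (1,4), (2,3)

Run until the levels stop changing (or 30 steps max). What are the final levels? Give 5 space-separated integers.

Answer: 4 4 5 4 5

Derivation:
Step 1: flows [2->0,4->0,1->2,1->4,3->2] -> levels [3 10 3 4 2]
Step 2: flows [0=2,0->4,1->2,1->4,3->2] -> levels [2 8 5 3 4]
Step 3: flows [2->0,4->0,1->2,1->4,2->3] -> levels [4 6 4 4 4]
Step 4: flows [0=2,0=4,1->2,1->4,2=3] -> levels [4 4 5 4 5]
Step 5: flows [2->0,4->0,2->1,4->1,2->3] -> levels [6 6 2 5 3]
Step 6: flows [0->2,0->4,1->2,1->4,3->2] -> levels [4 4 5 4 5]
  -> period-2 cycle: step 6 state = step 4 state; never stabilizes
  -> state at step 30: (30-4) mod 2 = 0, same as step 4 -> [4 4 5 4 5]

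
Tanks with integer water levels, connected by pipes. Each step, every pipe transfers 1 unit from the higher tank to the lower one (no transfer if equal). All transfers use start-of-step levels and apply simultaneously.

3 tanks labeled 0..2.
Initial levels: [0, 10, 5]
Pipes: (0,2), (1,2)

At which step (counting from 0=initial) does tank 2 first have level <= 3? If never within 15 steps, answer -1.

Step 1: flows [2->0,1->2] -> levels [1 9 5]
Step 2: flows [2->0,1->2] -> levels [2 8 5]
Step 3: flows [2->0,1->2] -> levels [3 7 5]
Step 4: flows [2->0,1->2] -> levels [4 6 5]
Step 5: flows [2->0,1->2] -> levels [5 5 5]
Step 6: flows [0=2,1=2] -> levels [5 5 5]
  -> stable; tank 2 stays at 5 > 3
Tank 2 never reaches <=3 within 15 steps

Answer: -1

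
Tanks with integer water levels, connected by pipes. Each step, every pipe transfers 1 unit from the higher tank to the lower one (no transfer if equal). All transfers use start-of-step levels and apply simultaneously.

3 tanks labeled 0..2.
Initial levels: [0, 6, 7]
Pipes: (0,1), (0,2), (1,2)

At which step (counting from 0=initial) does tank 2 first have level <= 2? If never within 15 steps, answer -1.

Step 1: flows [1->0,2->0,2->1] -> levels [2 6 5]
Step 2: flows [1->0,2->0,1->2] -> levels [4 4 5]
Step 3: flows [0=1,2->0,2->1] -> levels [5 5 3]
Step 4: flows [0=1,0->2,1->2] -> levels [4 4 5]
  -> period-2 cycle (repeats step 2); tank 2 never drops to <=2
Tank 2 never reaches <=2 within 15 steps

Answer: -1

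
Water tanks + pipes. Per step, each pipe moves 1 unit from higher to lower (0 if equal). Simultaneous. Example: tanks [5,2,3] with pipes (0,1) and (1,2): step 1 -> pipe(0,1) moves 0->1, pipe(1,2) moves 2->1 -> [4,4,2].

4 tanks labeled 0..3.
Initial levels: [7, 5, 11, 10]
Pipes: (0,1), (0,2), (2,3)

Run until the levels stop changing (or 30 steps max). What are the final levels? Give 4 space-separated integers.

Step 1: flows [0->1,2->0,2->3] -> levels [7 6 9 11]
Step 2: flows [0->1,2->0,3->2] -> levels [7 7 9 10]
Step 3: flows [0=1,2->0,3->2] -> levels [8 7 9 9]
Step 4: flows [0->1,2->0,2=3] -> levels [8 8 8 9]
Step 5: flows [0=1,0=2,3->2] -> levels [8 8 9 8]
Step 6: flows [0=1,2->0,2->3] -> levels [9 8 7 9]
Step 7: flows [0->1,0->2,3->2] -> levels [7 9 9 8]
Step 8: flows [1->0,2->0,2->3] -> levels [9 8 7 9]
  -> period-2 cycle: step 8 state = step 6 state; never stabilizes
  -> state at step 30: (30-6) mod 2 = 0, same as step 6 -> [9 8 7 9]

Answer: 9 8 7 9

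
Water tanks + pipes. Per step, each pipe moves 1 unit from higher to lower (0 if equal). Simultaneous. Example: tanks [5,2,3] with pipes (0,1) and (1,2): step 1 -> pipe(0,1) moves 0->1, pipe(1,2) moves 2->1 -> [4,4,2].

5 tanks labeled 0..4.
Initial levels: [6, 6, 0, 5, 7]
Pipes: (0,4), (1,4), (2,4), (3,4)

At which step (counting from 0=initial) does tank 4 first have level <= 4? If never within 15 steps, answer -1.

Answer: 1

Derivation:
Step 1: flows [4->0,4->1,4->2,4->3] -> levels [7 7 1 6 3]
Tank 4 first reaches <=4 at step 1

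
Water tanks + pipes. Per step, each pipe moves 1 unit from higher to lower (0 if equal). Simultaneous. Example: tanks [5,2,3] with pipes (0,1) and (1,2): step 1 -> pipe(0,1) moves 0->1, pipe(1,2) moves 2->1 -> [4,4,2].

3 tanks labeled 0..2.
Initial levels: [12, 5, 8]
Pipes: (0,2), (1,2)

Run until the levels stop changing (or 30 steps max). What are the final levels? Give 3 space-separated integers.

Answer: 8 8 9

Derivation:
Step 1: flows [0->2,2->1] -> levels [11 6 8]
Step 2: flows [0->2,2->1] -> levels [10 7 8]
Step 3: flows [0->2,2->1] -> levels [9 8 8]
Step 4: flows [0->2,1=2] -> levels [8 8 9]
Step 5: flows [2->0,2->1] -> levels [9 9 7]
Step 6: flows [0->2,1->2] -> levels [8 8 9]
  -> period-2 cycle: step 6 state = step 4 state; never stabilizes
  -> state at step 30: (30-4) mod 2 = 0, same as step 4 -> [8 8 9]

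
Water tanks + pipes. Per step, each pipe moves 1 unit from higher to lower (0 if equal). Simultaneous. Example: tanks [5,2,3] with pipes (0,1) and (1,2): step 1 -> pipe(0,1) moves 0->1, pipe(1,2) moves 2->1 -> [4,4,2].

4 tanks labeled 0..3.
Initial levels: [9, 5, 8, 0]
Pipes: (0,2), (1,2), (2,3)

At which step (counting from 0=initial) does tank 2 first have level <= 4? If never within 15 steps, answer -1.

Answer: 4

Derivation:
Step 1: flows [0->2,2->1,2->3] -> levels [8 6 7 1]
Step 2: flows [0->2,2->1,2->3] -> levels [7 7 6 2]
Step 3: flows [0->2,1->2,2->3] -> levels [6 6 7 3]
Step 4: flows [2->0,2->1,2->3] -> levels [7 7 4 4]
Tank 2 first reaches <=4 at step 4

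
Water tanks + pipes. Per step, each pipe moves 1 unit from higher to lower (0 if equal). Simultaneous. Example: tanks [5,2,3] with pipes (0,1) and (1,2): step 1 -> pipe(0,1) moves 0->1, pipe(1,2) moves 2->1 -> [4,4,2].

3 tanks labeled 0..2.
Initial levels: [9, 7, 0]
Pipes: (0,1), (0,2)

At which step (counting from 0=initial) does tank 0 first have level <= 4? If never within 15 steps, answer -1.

Step 1: flows [0->1,0->2] -> levels [7 8 1]
Step 2: flows [1->0,0->2] -> levels [7 7 2]
Step 3: flows [0=1,0->2] -> levels [6 7 3]
Step 4: flows [1->0,0->2] -> levels [6 6 4]
Step 5: flows [0=1,0->2] -> levels [5 6 5]
Step 6: flows [1->0,0=2] -> levels [6 5 5]
Step 7: flows [0->1,0->2] -> levels [4 6 6]
Tank 0 first reaches <=4 at step 7

Answer: 7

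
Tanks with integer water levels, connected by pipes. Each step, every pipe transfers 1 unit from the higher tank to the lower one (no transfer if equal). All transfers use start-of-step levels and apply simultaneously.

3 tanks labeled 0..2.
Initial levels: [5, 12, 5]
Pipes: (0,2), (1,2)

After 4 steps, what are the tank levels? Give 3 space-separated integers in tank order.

Answer: 7 8 7

Derivation:
Step 1: flows [0=2,1->2] -> levels [5 11 6]
Step 2: flows [2->0,1->2] -> levels [6 10 6]
Step 3: flows [0=2,1->2] -> levels [6 9 7]
Step 4: flows [2->0,1->2] -> levels [7 8 7]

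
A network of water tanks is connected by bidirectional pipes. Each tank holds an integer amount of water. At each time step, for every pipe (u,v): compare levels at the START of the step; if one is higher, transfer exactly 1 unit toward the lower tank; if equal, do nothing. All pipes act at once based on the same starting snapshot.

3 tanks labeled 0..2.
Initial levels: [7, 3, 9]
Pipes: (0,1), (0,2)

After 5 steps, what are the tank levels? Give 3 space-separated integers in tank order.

Step 1: flows [0->1,2->0] -> levels [7 4 8]
Step 2: flows [0->1,2->0] -> levels [7 5 7]
Step 3: flows [0->1,0=2] -> levels [6 6 7]
Step 4: flows [0=1,2->0] -> levels [7 6 6]
Step 5: flows [0->1,0->2] -> levels [5 7 7]

Answer: 5 7 7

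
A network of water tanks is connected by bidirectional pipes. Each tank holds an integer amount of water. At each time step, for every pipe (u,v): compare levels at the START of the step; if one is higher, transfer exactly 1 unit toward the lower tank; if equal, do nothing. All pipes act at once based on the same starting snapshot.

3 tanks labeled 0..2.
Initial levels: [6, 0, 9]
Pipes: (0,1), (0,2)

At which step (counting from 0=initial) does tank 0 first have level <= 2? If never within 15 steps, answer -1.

Answer: -1

Derivation:
Step 1: flows [0->1,2->0] -> levels [6 1 8]
Step 2: flows [0->1,2->0] -> levels [6 2 7]
Step 3: flows [0->1,2->0] -> levels [6 3 6]
Step 4: flows [0->1,0=2] -> levels [5 4 6]
Step 5: flows [0->1,2->0] -> levels [5 5 5]
Step 6: flows [0=1,0=2] -> levels [5 5 5]
  -> stable; tank 0 stays at 5 > 2
Tank 0 never reaches <=2 within 15 steps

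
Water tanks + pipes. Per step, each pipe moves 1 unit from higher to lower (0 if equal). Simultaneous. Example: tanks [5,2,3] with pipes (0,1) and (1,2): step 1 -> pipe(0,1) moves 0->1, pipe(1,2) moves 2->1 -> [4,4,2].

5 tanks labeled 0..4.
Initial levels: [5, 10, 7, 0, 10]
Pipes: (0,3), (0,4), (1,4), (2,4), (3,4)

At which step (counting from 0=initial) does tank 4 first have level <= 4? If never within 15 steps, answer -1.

Step 1: flows [0->3,4->0,1=4,4->2,4->3] -> levels [5 10 8 2 7]
Step 2: flows [0->3,4->0,1->4,2->4,4->3] -> levels [5 9 7 4 7]
Step 3: flows [0->3,4->0,1->4,2=4,4->3] -> levels [5 8 7 6 6]
Step 4: flows [3->0,4->0,1->4,2->4,3=4] -> levels [7 7 6 5 7]
Step 5: flows [0->3,0=4,1=4,4->2,4->3] -> levels [6 7 7 7 5]
Step 6: flows [3->0,0->4,1->4,2->4,3->4] -> levels [6 6 6 5 9]
Step 7: flows [0->3,4->0,4->1,4->2,4->3] -> levels [6 7 7 7 5]
  -> period-2 cycle (repeats step 5); tank 4 never drops to <=4
Tank 4 never reaches <=4 within 15 steps

Answer: -1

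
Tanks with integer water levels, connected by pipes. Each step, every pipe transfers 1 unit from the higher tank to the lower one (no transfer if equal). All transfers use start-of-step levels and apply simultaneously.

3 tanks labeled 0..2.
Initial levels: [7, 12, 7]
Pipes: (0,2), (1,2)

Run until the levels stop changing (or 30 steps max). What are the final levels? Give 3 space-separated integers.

Step 1: flows [0=2,1->2] -> levels [7 11 8]
Step 2: flows [2->0,1->2] -> levels [8 10 8]
Step 3: flows [0=2,1->2] -> levels [8 9 9]
Step 4: flows [2->0,1=2] -> levels [9 9 8]
Step 5: flows [0->2,1->2] -> levels [8 8 10]
Step 6: flows [2->0,2->1] -> levels [9 9 8]
  -> period-2 cycle: step 6 state = step 4 state; never stabilizes
  -> state at step 30: (30-4) mod 2 = 0, same as step 4 -> [9 9 8]

Answer: 9 9 8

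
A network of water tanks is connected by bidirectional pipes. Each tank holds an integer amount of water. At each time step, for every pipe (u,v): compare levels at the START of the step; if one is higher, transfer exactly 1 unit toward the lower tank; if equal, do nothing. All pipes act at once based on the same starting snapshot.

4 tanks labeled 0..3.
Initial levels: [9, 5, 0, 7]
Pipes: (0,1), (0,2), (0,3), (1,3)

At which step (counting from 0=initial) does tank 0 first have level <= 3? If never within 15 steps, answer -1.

Step 1: flows [0->1,0->2,0->3,3->1] -> levels [6 7 1 7]
Step 2: flows [1->0,0->2,3->0,1=3] -> levels [7 6 2 6]
Step 3: flows [0->1,0->2,0->3,1=3] -> levels [4 7 3 7]
Step 4: flows [1->0,0->2,3->0,1=3] -> levels [5 6 4 6]
Step 5: flows [1->0,0->2,3->0,1=3] -> levels [6 5 5 5]
Step 6: flows [0->1,0->2,0->3,1=3] -> levels [3 6 6 6]
Tank 0 first reaches <=3 at step 6

Answer: 6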